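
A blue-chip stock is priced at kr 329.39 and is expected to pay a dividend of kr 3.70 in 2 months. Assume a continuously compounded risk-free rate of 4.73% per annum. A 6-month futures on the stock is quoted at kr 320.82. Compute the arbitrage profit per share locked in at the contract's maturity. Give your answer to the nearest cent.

kr 12.69 per share

PV(dividends) I = 3.70·e^(−0.0473·2/12) = 3.6709
Fair futures F* = (S − I)·e^(rT) = (329.39 − 3.6709)·e^0.023650 = 325.7191 × 1.023932 = 333.5142
Market kr 320.82 < fair 333.5142: forward underpriced → reverse cash-and-carry (short the stock, invest proceeds at r, pay the dividends, go long the forward).
Profit at T = |F_mkt − F*| = |320.82 − 333.5142| = kr 12.69 per share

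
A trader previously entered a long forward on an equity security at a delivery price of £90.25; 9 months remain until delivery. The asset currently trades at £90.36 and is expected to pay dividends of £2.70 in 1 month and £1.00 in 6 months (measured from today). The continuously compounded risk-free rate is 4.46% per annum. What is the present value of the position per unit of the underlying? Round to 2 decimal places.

-£0.59

PV(remaining dividends) I = 2.70·e^(−0.0446·1/12) + 1.00·e^(−0.0446·6/12) = 3.6679
Current forward F = (S − I)·e^(rT) = (90.36 − 3.6679)·e^(0.0446·9/12) = 86.6921 × 1.034016 = 89.6410
Value (long) = (F − K)·e^(−rT) = (89.6410 − 90.25) × 0.967103 = -0.5890
Value = -£0.59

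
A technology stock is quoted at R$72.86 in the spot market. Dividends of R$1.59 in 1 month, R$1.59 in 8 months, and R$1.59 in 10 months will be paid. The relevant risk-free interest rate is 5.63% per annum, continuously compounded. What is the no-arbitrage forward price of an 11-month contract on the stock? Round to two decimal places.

R$71.84

PV(dividends) I = 1.59·e^(−0.0563·1/12) + 1.59·e^(−0.0563·8/12) + 1.59·e^(−0.0563·10/12)
I = 1.5826 + 1.5314 + 1.5171 = 4.6311
F = (S − I)·e^(rT) = (72.86 − 4.6311) · e^(0.0563·11/12)
= 68.2289 · e^0.051608 = 68.2289 × 1.052963 = R$71.84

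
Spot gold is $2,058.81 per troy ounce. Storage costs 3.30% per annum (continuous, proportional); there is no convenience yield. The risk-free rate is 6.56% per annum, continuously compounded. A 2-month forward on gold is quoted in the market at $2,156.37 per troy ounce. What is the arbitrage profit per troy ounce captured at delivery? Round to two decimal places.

Fair forward: F* = S·e^(carry·T), with carry = (r + u) = 0.0656 + 0.0330 = 0.0986
F* = 2058.81 · e^(0.0986 × 2/12) = 2058.81 · e^0.01643333 = 2058.81 × 1.01656910 = $2092.9226
Market $2156.37 > fair $2092.9226: forward overpriced → cash-and-carry (buy spot, short the forward).
At maturity, profit = |F_mkt − F*| = |2156.37 − 2092.9226| = $63.45 per troy ounce

$63.45 per troy ounce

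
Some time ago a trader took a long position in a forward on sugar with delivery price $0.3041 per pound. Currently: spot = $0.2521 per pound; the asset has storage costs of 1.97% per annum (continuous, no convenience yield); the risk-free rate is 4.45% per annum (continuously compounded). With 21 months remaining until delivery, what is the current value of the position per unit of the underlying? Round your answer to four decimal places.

-$0.0204 per pound

Current fair forward for the remaining 21 months: F = S·e^((r + u)·T), (r + u) = 0.0445 + 0.0197 = 0.0642
F = 0.2521 · e^(0.0642 × 21/12) = 0.2521 × 1.118904 = 0.2821
Value of long forward = (F − K)·e^(−rT) = (0.2821 − 0.3041) · e^(−0.0445·21/12)
= -0.0220 × 0.925080 = -0.0204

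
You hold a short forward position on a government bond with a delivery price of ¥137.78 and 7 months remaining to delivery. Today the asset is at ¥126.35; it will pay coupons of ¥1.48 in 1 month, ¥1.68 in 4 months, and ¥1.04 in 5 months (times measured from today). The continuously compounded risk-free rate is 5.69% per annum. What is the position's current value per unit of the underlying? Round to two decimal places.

PV(remaining coupons) I = 1.48·e^(−0.0569·1/12) + 1.68·e^(−0.0569·4/12) + 1.04·e^(−0.0569·5/12) = 4.1371
Current forward F = (S − I)·e^(rT) = (126.35 − 4.1371)·e^(0.0569·7/12) = 122.2129 × 1.033749 = 126.3375
Value (long) = (F − K)·e^(−rT) = (126.3375 − 137.78) × 0.967353 = -11.0689
Short position value = −(long value) = ¥11.07

¥11.07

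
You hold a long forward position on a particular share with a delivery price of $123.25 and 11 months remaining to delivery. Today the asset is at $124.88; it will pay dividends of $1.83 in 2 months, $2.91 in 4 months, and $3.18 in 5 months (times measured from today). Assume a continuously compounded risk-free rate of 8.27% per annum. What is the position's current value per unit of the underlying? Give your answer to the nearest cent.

$2.92

PV(remaining dividends) I = 1.83·e^(−0.0827·2/12) + 2.91·e^(−0.0827·4/12) + 3.18·e^(−0.0827·5/12) = 7.7081
Current forward F = (S − I)·e^(rT) = (124.88 − 7.7081)·e^(0.0827·11/12) = 117.1719 × 1.078756 = 126.3999
Value (long) = (F − K)·e^(−rT) = (126.3999 − 123.25) × 0.926994 = 2.9199
Value = $2.92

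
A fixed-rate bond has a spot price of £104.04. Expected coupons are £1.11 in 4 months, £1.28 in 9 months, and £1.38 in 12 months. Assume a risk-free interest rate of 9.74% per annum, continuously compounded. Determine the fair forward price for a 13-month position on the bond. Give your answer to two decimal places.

PV(coupons) I = 1.11·e^(−0.0974·4/12) + 1.28·e^(−0.0974·9/12) + 1.38·e^(−0.0974·12/12)
I = 1.0745 + 1.1898 + 1.2519 = 3.5162
F = (S − I)·e^(rT) = (104.04 − 3.5162) · e^(0.0974·13/12)
= 100.5238 · e^0.105517 = 100.5238 × 1.111285 = £111.71

£111.71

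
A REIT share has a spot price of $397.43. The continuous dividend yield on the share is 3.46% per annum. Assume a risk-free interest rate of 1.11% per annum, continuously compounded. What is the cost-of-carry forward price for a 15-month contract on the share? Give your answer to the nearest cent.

$385.93

F = S·e^((r − q)T) = 397.43 · e^((0.0111 − 0.0346) × 15/12)
= 397.43 · e^-0.029375 = 397.43 × 0.971052
F = $385.93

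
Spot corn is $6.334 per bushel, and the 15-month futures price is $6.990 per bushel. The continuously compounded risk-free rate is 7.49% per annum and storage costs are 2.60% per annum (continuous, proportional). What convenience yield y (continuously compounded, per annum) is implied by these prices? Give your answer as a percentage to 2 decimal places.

F = S·e^((r+u−y)T) ⇒ (r+u−y) = ln(F/S)/T
ln(6.990/6.334) = 0.098549; /T ⇒ 0.078839
y = r + u − ln(F/S)/T = 0.0749 + 0.0260 − 0.078839 = 0.022061
y = 2.21%

2.21%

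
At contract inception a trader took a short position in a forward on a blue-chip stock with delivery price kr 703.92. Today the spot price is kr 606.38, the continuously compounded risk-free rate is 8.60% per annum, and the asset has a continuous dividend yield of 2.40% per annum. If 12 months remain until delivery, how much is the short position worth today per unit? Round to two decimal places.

kr 53.91

Current fair forward for the remaining 12 months: F = S·e^((r − q)·T), (r − q) = 0.0860 − 0.0240 = 0.0620
F = 606.38 · e^(0.0620 × 12/12) = 606.38 × 1.063962 = 645.1653
Value of long forward = (F − K)·e^(−rT) = (645.1653 − 703.92) · e^(−0.0860·12/12)
= -58.7547 × 0.917594 = -53.91
Short position value = −(long value) = kr 53.91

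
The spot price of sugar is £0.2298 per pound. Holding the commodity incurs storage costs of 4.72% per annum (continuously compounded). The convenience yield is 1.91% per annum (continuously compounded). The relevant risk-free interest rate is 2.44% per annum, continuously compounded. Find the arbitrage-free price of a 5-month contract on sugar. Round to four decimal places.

£0.2349 per pound

Net carry = r + u − y = 0.0244 + 0.0472 − 0.0191 = 0.0525
F = S·e^((r+u−y)T) = 0.2298 · e^(0.0525 × 5/12) = 0.2298 · e^0.021875
= 0.2298 × 1.022116 = £0.2349 per pound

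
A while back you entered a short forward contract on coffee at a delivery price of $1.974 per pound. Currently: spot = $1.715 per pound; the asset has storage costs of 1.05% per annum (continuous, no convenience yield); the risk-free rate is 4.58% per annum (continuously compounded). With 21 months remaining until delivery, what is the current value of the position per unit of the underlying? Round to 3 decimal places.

$0.075 per pound

Current fair forward for the remaining 21 months: F = S·e^((r + u)·T), (r + u) = 0.0458 + 0.0105 = 0.0563
F = 1.715 · e^(0.0563 × 21/12) = 1.715 × 1.103542 = 1.8926
Value of long forward = (F − K)·e^(−rT) = (1.8926 − 1.974) · e^(−0.0458·21/12)
= -0.0814 × 0.922978 = -0.075
Short position value = −(long value) = $0.075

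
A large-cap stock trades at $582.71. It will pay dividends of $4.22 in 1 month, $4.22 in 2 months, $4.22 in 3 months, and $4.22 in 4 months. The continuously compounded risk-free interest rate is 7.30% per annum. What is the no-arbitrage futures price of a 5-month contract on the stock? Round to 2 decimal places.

$583.57

PV(dividends) I = 4.22·e^(−0.0730·1/12) + 4.22·e^(−0.0730·2/12) + 4.22·e^(−0.0730·3/12) + 4.22·e^(−0.0730·4/12)
I = 4.1944 + 4.1690 + 4.1437 + 4.1186 = 16.6257
F = (S − I)·e^(rT) = (582.71 − 16.6257) · e^(0.0730·5/12)
= 566.0843 · e^0.030417 = 566.0843 × 1.030884 = $583.57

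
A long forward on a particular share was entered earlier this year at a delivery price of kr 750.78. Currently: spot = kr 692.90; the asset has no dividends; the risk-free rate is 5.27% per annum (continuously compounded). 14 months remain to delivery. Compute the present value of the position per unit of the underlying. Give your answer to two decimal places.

Current fair forward for the remaining 14 months: F = S·e^(r·T), r = 0.0527
F = 692.90 · e^(0.0527 × 14/12) = 692.90 × 1.063413 = 736.8389
Value of long forward = (F − K)·e^(−rT) = (736.8389 − 750.78) · e^(−0.0527·14/12)
= -13.9411 × 0.940369 = -13.11

-kr 13.11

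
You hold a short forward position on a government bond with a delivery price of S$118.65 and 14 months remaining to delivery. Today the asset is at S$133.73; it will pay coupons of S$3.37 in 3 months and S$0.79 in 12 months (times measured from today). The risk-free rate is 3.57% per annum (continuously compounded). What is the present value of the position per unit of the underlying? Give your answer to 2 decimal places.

PV(remaining coupons) I = 3.37·e^(−0.0357·3/12) + 0.79·e^(−0.0357·12/12) = 4.1024
Current forward F = (S − I)·e^(rT) = (133.73 − 4.1024)·e^(0.0357·14/12) = 129.6276 × 1.042530 = 135.1407
Value (long) = (F − K)·e^(−rT) = (135.1407 − 118.65) × 0.959205 = 15.8180
Short position value = −(long value) = -S$15.82

-S$15.82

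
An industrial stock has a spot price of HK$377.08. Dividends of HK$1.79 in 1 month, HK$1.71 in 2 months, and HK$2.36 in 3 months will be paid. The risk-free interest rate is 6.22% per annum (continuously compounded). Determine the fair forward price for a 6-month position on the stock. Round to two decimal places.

HK$383.01

PV(dividends) I = 1.79·e^(−0.0622·1/12) + 1.71·e^(−0.0622·2/12) + 2.36·e^(−0.0622·3/12)
I = 1.7807 + 1.6924 + 2.3236 = 5.7967
F = (S − I)·e^(rT) = (377.08 − 5.7967) · e^(0.0622·6/12)
= 371.2833 · e^0.031100 = 371.2833 × 1.031589 = HK$383.01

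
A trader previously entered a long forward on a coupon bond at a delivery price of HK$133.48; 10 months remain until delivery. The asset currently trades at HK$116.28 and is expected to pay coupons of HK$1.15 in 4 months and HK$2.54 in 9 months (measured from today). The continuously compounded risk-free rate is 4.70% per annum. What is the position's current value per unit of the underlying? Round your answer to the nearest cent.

-HK$15.66

PV(remaining coupons) I = 1.15·e^(−0.0470·4/12) + 2.54·e^(−0.0470·9/12) = 3.5841
Current forward F = (S − I)·e^(rT) = (116.28 − 3.5841)·e^(0.0470·10/12) = 112.6959 × 1.039944 = 117.1974
Value (long) = (F − K)·e^(−rT) = (117.1974 − 133.48) × 0.961590 = -15.6572
Value = -HK$15.66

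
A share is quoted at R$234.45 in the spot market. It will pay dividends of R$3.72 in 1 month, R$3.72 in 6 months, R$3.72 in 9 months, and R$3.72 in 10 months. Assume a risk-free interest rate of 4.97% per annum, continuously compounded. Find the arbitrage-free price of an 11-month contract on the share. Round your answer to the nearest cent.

PV(dividends) I = 3.72·e^(−0.0497·1/12) + 3.72·e^(−0.0497·6/12) + 3.72·e^(−0.0497·9/12) + 3.72·e^(−0.0497·10/12)
I = 3.7046 + 3.6287 + 3.5839 + 3.5691 = 14.4863
F = (S − I)·e^(rT) = (234.45 − 14.4863) · e^(0.0497·11/12)
= 219.9637 · e^0.045558 = 219.9637 × 1.046612 = R$230.22

R$230.22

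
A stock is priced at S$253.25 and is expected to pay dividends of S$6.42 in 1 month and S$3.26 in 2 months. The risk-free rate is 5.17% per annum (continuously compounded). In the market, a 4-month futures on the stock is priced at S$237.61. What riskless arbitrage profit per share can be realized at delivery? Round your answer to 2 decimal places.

PV(dividends) I = 6.42·e^(−0.0517·1/12) + 3.26·e^(−0.0517·2/12) = 9.6244
Fair futures F* = (S − I)·e^(rT) = (253.25 − 9.6244)·e^0.017233 = 243.6256 × 1.017382 = 247.8603
Market S$237.61 < fair 247.8603: forward underpriced → reverse cash-and-carry (short the stock, invest proceeds at r, pay the dividends, go long the forward).
Profit at T = |F_mkt − F*| = |237.61 − 247.8603| = S$10.25 per share

S$10.25 per share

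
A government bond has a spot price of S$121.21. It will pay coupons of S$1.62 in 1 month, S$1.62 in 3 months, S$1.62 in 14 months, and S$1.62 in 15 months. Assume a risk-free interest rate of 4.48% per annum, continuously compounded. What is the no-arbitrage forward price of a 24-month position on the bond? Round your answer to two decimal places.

PV(coupons) I = 1.62·e^(−0.0448·1/12) + 1.62·e^(−0.0448·3/12) + 1.62·e^(−0.0448·14/12) + 1.62·e^(−0.0448·15/12)
I = 1.6140 + 1.6020 + 1.5375 + 1.5318 = 6.2853
F = (S − I)·e^(rT) = (121.21 − 6.2853) · e^(0.0448·24/12)
= 114.9247 · e^0.089600 = 114.9247 × 1.093737 = S$125.70

S$125.70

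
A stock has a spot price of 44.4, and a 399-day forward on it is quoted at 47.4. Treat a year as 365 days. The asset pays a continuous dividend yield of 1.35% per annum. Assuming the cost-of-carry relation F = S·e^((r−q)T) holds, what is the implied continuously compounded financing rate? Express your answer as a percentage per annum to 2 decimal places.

From F = S·e^((r−q)T): (r − q) = ln(F/S)/T
ln(47.4/44.4) = ln(1.067568) = 0.065383
(r − q) = 0.065383 / (399/365) = 0.059812
r = ln(F/S)/T + q = 0.059812 + 0.0135 = 0.073312
r = 7.33%

7.33%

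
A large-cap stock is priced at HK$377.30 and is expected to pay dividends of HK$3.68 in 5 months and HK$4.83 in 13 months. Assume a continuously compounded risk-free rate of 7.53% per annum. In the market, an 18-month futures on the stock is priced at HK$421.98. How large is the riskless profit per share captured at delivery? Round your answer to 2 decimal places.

PV(dividends) I = 3.68·e^(−0.0753·5/12) + 4.83·e^(−0.0753·13/12) = 8.0180
Fair futures F* = (S − I)·e^(rT) = (377.30 − 8.0180)·e^0.112950 = 369.2820 × 1.119576 = 413.4393
Market HK$421.98 > fair 413.4393: forward overpriced → cash-and-carry (borrow at r, buy the stock and collect the dividends, short the forward).
Profit at T = |F_mkt − F*| = |421.98 − 413.4393| = HK$8.54 per share

HK$8.54 per share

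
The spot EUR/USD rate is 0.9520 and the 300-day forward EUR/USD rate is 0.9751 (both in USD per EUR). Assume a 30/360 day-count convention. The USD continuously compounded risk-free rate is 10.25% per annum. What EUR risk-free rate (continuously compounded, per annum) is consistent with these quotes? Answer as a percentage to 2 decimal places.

7.37%

F = S·e^((r_USD − r_EUR)T) ⇒ r_EUR = r_USD − ln(F/S)/T
ln(0.9751/0.9520) = 0.023975; /(300/360) = 0.028770
r_EUR = 0.1025 − 0.028770 = 0.073730
r_EUR = 7.37%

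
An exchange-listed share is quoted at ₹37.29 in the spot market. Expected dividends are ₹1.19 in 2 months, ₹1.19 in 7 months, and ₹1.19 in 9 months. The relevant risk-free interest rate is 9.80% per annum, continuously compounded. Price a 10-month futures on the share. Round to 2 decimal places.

PV(dividends) I = 1.19·e^(−0.0980·2/12) + 1.19·e^(−0.0980·7/12) + 1.19·e^(−0.0980·9/12)
I = 1.1707 + 1.1239 + 1.1057 = 3.4003
F = (S − I)·e^(rT) = (37.29 − 3.4003) · e^(0.0980·10/12)
= 33.8897 · e^0.081667 = 33.8897 × 1.085094 = ₹36.77

₹36.77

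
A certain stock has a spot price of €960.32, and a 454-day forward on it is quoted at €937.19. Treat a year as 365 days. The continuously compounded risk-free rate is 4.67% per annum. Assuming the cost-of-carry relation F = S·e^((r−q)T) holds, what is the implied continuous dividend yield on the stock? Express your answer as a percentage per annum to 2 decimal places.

From F = S·e^((r−q)T): (r − q) = ln(F/S)/T
ln(937.19/960.32) = ln(0.975914) = -0.024381
(r − q) = -0.024381 / (454/365) = -0.019601
q = r − ln(F/S)/T = 0.0467 + 0.019601 = 0.066301
q = 6.63%

6.63%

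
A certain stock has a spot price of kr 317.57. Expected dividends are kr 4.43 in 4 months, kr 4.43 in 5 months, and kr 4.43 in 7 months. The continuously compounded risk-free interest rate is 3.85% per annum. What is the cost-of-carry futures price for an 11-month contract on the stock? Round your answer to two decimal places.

kr 315.44

PV(dividends) I = 4.43·e^(−0.0385·4/12) + 4.43·e^(−0.0385·5/12) + 4.43·e^(−0.0385·7/12)
I = 4.3735 + 4.3595 + 4.3316 = 13.0646
F = (S − I)·e^(rT) = (317.57 − 13.0646) · e^(0.0385·11/12)
= 304.5054 · e^0.035292 = 304.5054 × 1.035922 = kr 315.44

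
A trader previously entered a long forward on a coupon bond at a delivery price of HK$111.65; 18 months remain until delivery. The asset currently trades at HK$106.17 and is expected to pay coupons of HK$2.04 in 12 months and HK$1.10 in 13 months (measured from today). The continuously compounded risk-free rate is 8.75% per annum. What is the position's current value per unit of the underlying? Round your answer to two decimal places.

HK$5.38

PV(remaining coupons) I = 2.04·e^(−0.0875·12/12) + 1.10·e^(−0.0875·13/12) = 2.8696
Current forward F = (S − I)·e^(rT) = (106.17 − 2.8696)·e^(0.0875·18/12) = 103.3004 × 1.140253 = 117.7886
Value (long) = (F − K)·e^(−rT) = (117.7886 − 111.65) × 0.876998 = 5.3835
Value = HK$5.38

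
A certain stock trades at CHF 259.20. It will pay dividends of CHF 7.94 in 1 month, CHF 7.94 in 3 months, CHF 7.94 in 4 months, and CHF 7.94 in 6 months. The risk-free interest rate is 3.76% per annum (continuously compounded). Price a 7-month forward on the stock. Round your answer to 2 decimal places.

PV(dividends) I = 7.94·e^(−0.0376·1/12) + 7.94·e^(−0.0376·3/12) + 7.94·e^(−0.0376·4/12) + 7.94·e^(−0.0376·6/12)
I = 7.9152 + 7.8657 + 7.8411 + 7.7921 = 31.4141
F = (S − I)·e^(rT) = (259.20 − 31.4141) · e^(0.0376·7/12)
= 227.7859 · e^0.021933 = 227.7859 × 1.022175 = CHF 232.84

CHF 232.84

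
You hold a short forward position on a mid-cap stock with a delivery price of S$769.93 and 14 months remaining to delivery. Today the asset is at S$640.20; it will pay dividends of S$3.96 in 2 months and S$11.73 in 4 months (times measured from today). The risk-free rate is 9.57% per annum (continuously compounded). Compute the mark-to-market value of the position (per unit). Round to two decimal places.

S$63.65

PV(remaining dividends) I = 3.96·e^(−0.0957·2/12) + 11.73·e^(−0.0957·4/12) = 15.2591
Current forward F = (S − I)·e^(rT) = (640.20 − 15.2591)·e^(0.0957·14/12) = 624.9409 × 1.118121 = 698.7595
Value (long) = (F − K)·e^(−rT) = (698.7595 − 769.93) × 0.894357 = -63.6518
Short position value = −(long value) = S$63.65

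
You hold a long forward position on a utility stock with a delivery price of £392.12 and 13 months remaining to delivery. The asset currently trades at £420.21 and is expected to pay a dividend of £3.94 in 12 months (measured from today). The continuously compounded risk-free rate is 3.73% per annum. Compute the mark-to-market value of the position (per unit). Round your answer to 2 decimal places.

£39.82

PV(remaining dividends) I = 3.94·e^(−0.0373·12/12) = 3.7957
Current forward F = (S − I)·e^(rT) = (420.21 − 3.7957)·e^(0.0373·13/12) = 416.4143 × 1.041236 = 433.5856
Value (long) = (F − K)·e^(−rT) = (433.5856 − 392.12) × 0.960397 = 39.8234
Value = £39.82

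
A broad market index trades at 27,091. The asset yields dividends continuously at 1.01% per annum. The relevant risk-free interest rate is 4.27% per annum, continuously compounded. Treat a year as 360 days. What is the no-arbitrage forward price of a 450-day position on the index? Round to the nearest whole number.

28,218

F = S·e^((r − q)T) = 27091 · e^((0.0427 − 0.0101) × 450/360)
= 27091 · e^0.040750 = 27091 × 1.041592
F = 28,218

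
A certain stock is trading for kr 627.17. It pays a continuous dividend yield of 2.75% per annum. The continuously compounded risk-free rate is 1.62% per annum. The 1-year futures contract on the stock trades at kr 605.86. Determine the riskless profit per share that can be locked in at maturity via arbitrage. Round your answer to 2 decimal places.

Fair futures: F* = S·e^(carry·T), with carry = (r − q) = 0.0162 − 0.0275 = -0.0113
F* = 627.17 · e^(-0.0113 × 1) = 627.17 · e^-0.011300 = 627.17 × 0.988764 = kr 620.1231
Market kr 605.86 < fair kr 620.1231: forward underpriced → reverse cash-and-carry (short spot, go long the forward).
At maturity, profit = |F_mkt − F*| = |605.86 − 620.1231| = kr 14.26 per share

kr 14.26 per share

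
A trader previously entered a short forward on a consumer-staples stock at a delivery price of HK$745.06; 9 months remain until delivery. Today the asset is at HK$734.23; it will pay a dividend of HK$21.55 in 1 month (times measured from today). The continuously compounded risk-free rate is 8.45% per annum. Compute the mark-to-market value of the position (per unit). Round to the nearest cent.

PV(remaining dividends) I = 21.55·e^(−0.0845·1/12) = 21.3988
Current forward F = (S − I)·e^(rT) = (734.23 − 21.3988)·e^(0.0845·9/12) = 712.8312 × 1.065426 = 759.4689
Value (long) = (F − K)·e^(−rT) = (759.4689 − 745.06) × 0.938591 = 13.5241
Short position value = −(long value) = -HK$13.52

-HK$13.52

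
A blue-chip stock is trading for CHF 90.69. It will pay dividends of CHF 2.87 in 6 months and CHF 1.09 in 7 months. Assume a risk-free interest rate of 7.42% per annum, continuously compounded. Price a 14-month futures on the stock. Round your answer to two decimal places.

CHF 94.74

PV(dividends) I = 2.87·e^(−0.0742·6/12) + 1.09·e^(−0.0742·7/12)
I = 2.7655 + 1.0438 = 3.8093
F = (S − I)·e^(rT) = (90.69 − 3.8093) · e^(0.0742·14/12)
= 86.8807 · e^0.086567 = 86.8807 × 1.090424 = CHF 94.74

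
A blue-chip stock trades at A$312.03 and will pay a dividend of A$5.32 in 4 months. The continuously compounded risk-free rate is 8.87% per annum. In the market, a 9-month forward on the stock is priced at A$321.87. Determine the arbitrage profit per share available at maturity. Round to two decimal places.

A$6.10 per share

PV(dividends) I = 5.32·e^(−0.0887·4/12) = 5.1650
Fair forward F* = (S − I)·e^(rT) = (312.03 − 5.1650)·e^0.066525 = 306.8650 × 1.068788 = 327.9736
Market A$321.87 < fair 327.9736: forward underpriced → reverse cash-and-carry (short the stock, invest proceeds at r, pay the dividends, go long the forward).
Profit at T = |F_mkt − F*| = |321.87 − 327.9736| = A$6.10 per share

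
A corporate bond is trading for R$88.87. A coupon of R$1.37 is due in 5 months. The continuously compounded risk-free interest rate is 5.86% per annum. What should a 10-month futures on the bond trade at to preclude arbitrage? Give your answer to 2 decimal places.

R$91.91

PV(coupons) I = 1.37·e^(−0.0586·5/12)
I = 1.3370
F = (S − I)·e^(rT) = (88.87 − 1.3370) · e^(0.0586·10/12)
= 87.5330 · e^0.048833 = 87.5330 × 1.050045 = R$91.91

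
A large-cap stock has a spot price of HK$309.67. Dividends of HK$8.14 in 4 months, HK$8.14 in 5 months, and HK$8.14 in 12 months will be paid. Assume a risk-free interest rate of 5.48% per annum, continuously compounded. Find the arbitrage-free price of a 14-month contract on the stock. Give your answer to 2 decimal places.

PV(dividends) I = 8.14·e^(−0.0548·4/12) + 8.14·e^(−0.0548·5/12) + 8.14·e^(−0.0548·12/12)
I = 7.9927 + 7.9562 + 7.7059 = 23.6548
F = (S − I)·e^(rT) = (309.67 − 23.6548) · e^(0.0548·14/12)
= 286.0152 · e^0.063933 = 286.0152 × 1.066021 = HK$304.90

HK$304.90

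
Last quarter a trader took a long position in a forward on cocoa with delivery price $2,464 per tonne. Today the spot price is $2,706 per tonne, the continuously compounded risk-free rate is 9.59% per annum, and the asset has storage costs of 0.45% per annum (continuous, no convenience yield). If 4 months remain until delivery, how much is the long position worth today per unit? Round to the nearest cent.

$323.58 per tonne

Current fair forward for the remaining 4 months: F = S·e^((r + u)·T), (r + u) = 0.0959 + 0.0045 = 0.1004
F = 2706 · e^(0.1004 × 4/12) = 2706 × 1.03403298 = 2798.0932
Value of long forward = (F − K)·e^(−rT) = (2798.0932 − 2464) · e^(−0.0959·4/12)
= 334.0932 × 0.96853887 = 323.58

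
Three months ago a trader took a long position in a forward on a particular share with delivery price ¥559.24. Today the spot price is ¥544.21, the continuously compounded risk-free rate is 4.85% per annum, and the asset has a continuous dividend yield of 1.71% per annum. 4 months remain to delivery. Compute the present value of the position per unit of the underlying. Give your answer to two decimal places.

Current fair forward for the remaining 4 months: F = S·e^((r − q)·T), (r − q) = 0.0485 − 0.0171 = 0.0314
F = 544.21 · e^(0.0314 × 4/12) = 544.21 × 1.010522 = 549.9362
Value of long forward = (F − K)·e^(−rT) = (549.9362 − 559.24) · e^(−0.0485·4/12)
= -9.3038 × 0.983963 = -9.15

-¥9.15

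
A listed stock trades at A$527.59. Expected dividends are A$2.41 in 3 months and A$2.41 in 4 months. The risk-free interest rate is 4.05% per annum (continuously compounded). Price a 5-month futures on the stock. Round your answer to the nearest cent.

PV(dividends) I = 2.41·e^(−0.0405·3/12) + 2.41·e^(−0.0405·4/12)
I = 2.3857 + 2.3777 = 4.7634
F = (S − I)·e^(rT) = (527.59 − 4.7634) · e^(0.0405·5/12)
= 522.8266 · e^0.016875 = 522.8266 × 1.017018 = A$531.72

A$531.72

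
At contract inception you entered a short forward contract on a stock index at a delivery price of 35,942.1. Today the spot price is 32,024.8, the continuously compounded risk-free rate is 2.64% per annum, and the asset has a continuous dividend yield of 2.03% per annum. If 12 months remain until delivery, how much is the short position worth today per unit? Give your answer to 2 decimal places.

3624.39

Current fair forward for the remaining 12 months: F = S·e^((r − q)·T), (r − q) = 0.0264 − 0.0203 = 0.0061
F = 32024.8 · e^(0.0061 × 12/12) = 32024.8 × 1.00611864 = 32220.7482
Value of long forward = (F − K)·e^(−rT) = (32220.7482 − 35942.1) · e^(−0.0264·12/12)
= -3721.3518 × 0.97394543 = -3624.39
Short position value = −(long value) = 3624.39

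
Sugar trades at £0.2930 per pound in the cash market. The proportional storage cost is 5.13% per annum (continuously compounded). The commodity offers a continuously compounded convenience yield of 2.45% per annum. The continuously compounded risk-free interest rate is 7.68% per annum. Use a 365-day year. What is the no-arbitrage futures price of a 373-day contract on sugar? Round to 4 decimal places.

£0.3257 per pound

Net carry = r + u − y = 0.0768 + 0.0513 − 0.0245 = 0.1036
F = S·e^((r+u−y)T) = 0.2930 · e^(0.1036 × 373/365) = 0.2930 · e^0.105871
= 0.2930 × 1.111678 = £0.3257 per pound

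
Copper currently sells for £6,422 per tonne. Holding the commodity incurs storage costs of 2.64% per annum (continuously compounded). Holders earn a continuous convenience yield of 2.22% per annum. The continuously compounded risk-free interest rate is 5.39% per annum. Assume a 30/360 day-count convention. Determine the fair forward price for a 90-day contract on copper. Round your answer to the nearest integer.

Net carry = r + u − y = 0.0539 + 0.0264 − 0.0222 = 0.0581
F = S·e^((r+u−y)T) = 6422 · e^(0.0581 × 90/360) = 6422 · e^0.014525
= 6422 × 1.014631 = £6,516 per tonne

£6,516 per tonne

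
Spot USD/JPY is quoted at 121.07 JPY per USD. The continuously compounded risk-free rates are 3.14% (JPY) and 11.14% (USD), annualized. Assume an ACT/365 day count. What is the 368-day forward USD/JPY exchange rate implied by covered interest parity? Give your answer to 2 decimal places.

111.69

F = S·e^((r_JPY − r_USD)T) = 121.07 · e^((0.0314 − 0.1114) × 368/365)
= 121.07 · e^-0.080658 = 121.07 × 0.922509
F = 111.69 JPY per USD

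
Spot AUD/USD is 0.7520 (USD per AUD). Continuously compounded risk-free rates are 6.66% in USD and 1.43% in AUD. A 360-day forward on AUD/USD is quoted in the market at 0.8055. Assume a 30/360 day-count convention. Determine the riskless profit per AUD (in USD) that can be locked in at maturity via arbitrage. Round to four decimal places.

Fair forward: F* = S·e^(carry·T), with carry = (r_USD − r_AUD) = 0.0666 − 0.0143 = 0.0523
F* = 0.7520 · e^(0.0523 × 360/360) = 0.7520 · e^0.052300 = 0.7520 × 1.053692 = 0.7924
Market 0.8055 > fair 0.7924: forward overpriced → cash-and-carry (buy spot, short the forward).
At maturity, profit = |F_mkt − F*| = |0.8055 − 0.7924| = 0.0131 per AUD (in USD)

0.0131 per AUD (in USD)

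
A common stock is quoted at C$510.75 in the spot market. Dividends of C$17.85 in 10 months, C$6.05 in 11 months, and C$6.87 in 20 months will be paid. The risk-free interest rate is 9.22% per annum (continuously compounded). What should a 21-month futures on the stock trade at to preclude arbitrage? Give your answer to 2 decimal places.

PV(dividends) I = 17.85·e^(−0.0922·10/12) + 6.05·e^(−0.0922·11/12) + 6.87·e^(−0.0922·20/12)
I = 16.5299 + 5.5597 + 5.8914 = 27.9810
F = (S − I)·e^(rT) = (510.75 − 27.9810) · e^(0.0922·21/12)
= 482.7690 · e^0.161350 = 482.7690 × 1.175096 = C$567.30

C$567.30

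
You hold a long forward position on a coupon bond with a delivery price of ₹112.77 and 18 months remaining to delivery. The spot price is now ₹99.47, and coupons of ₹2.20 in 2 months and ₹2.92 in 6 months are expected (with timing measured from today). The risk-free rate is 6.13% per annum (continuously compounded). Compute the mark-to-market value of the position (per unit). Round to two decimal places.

PV(remaining coupons) I = 2.20·e^(−0.0613·2/12) + 2.92·e^(−0.0613·6/12) = 5.0095
Current forward F = (S − I)·e^(rT) = (99.47 − 5.0095)·e^(0.0613·18/12) = 94.4605 × 1.096310 = 103.5580
Value (long) = (F − K)·e^(−rT) = (103.5580 − 112.77) × 0.912151 = -8.4027
Value = -₹8.40

-₹8.40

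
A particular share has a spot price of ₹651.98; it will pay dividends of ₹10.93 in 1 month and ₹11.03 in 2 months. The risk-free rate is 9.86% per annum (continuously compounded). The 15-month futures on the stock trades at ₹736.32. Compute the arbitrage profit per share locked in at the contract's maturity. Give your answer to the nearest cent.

₹23.36 per share

PV(dividends) I = 10.93·e^(−0.0986·1/12) + 11.03·e^(−0.0986·2/12) = 21.6908
Fair futures F* = (S − I)·e^(rT) = (651.98 − 21.6908)·e^0.123250 = 630.2892 × 1.131167 = 712.9623
Market ₹736.32 > fair 712.9623: forward overpriced → cash-and-carry (borrow at r, buy the stock and collect the dividends, short the forward).
Profit at T = |F_mkt − F*| = |736.32 − 712.9623| = ₹23.36 per share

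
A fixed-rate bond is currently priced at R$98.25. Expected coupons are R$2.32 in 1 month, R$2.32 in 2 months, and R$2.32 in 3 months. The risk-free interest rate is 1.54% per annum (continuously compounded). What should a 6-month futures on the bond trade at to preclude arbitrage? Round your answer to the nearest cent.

PV(coupons) I = 2.32·e^(−0.0154·1/12) + 2.32·e^(−0.0154·2/12) + 2.32·e^(−0.0154·3/12)
I = 2.3170 + 2.3141 + 2.3111 = 6.9422
F = (S − I)·e^(rT) = (98.25 − 6.9422) · e^(0.0154·6/12)
= 91.3078 · e^0.007700 = 91.3078 × 1.007730 = R$92.01

R$92.01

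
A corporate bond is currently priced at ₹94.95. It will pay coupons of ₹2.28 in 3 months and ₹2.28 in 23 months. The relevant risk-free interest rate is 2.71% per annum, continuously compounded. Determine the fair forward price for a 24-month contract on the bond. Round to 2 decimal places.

PV(coupons) I = 2.28·e^(−0.0271·3/12) + 2.28·e^(−0.0271·23/12)
I = 2.2646 + 2.1646 = 4.4292
F = (S − I)·e^(rT) = (94.95 − 4.4292) · e^(0.0271·24/12)
= 90.5208 · e^0.054200 = 90.5208 × 1.055696 = ₹95.56

₹95.56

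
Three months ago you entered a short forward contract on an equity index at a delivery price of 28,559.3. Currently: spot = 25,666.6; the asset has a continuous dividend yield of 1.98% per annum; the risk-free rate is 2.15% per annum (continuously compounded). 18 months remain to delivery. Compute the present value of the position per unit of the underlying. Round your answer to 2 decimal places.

2737.45

Current fair forward for the remaining 18 months: F = S·e^((r − q)·T), (r − q) = 0.0215 − 0.0198 = 0.0017
F = 25666.6 · e^(0.0017 × 18/12) = 25666.6 × 1.00255325 = 25732.1332
Value of long forward = (F − K)·e^(−rT) = (25732.1332 − 28559.3) · e^(−0.0215·18/12)
= -2827.1668 × 0.96826449 = -2737.45
Short position value = −(long value) = 2737.45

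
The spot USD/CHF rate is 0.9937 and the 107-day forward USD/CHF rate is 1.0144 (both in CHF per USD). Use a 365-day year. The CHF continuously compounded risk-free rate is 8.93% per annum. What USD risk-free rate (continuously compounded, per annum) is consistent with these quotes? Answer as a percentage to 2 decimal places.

1.90%

F = S·e^((r_CHF − r_USD)T) ⇒ r_USD = r_CHF − ln(F/S)/T
ln(1.0144/0.9937) = 0.020617; /(107/365) = 0.070329
r_USD = 0.0893 − 0.070329 = 0.018971
r_USD = 1.90%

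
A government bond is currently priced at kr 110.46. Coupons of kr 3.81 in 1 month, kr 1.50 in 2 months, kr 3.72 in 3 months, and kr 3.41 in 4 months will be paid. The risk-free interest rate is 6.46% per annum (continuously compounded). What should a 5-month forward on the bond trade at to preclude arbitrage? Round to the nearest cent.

PV(coupons) I = 3.81·e^(−0.0646·1/12) + 1.50·e^(−0.0646·2/12) + 3.72·e^(−0.0646·3/12) + 3.41·e^(−0.0646·4/12)
I = 3.7895 + 1.4839 + 3.6604 + 3.3374 = 12.2712
F = (S − I)·e^(rT) = (110.46 − 12.2712) · e^(0.0646·5/12)
= 98.1888 · e^0.026917 = 98.1888 × 1.027283 = kr 100.87

kr 100.87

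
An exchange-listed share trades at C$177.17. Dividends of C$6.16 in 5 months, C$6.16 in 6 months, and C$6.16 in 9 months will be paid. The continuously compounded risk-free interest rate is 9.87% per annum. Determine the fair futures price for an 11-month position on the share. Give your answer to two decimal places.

C$174.79

PV(dividends) I = 6.16·e^(−0.0987·5/12) + 6.16·e^(−0.0987·6/12) + 6.16·e^(−0.0987·9/12)
I = 5.9118 + 5.8634 + 5.7205 = 17.4957
F = (S − I)·e^(rT) = (177.17 − 17.4957) · e^(0.0987·11/12)
= 159.6743 · e^0.090475 = 159.6743 × 1.094694 = C$174.79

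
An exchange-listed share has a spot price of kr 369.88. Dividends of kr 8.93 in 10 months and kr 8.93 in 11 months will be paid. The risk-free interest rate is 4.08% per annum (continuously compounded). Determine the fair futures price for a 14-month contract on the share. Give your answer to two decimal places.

kr 369.84

PV(dividends) I = 8.93·e^(−0.0408·10/12) + 8.93·e^(−0.0408·11/12)
I = 8.6315 + 8.6022 = 17.2337
F = (S − I)·e^(rT) = (369.88 − 17.2337) · e^(0.0408·14/12)
= 352.6463 · e^0.047600 = 352.6463 × 1.048751 = kr 369.84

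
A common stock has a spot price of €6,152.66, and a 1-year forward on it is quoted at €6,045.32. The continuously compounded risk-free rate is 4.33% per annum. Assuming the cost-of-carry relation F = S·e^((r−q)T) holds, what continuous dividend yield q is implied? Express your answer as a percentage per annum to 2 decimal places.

6.09%

From F = S·e^((r−q)T): (r − q) = ln(F/S)/T
ln(6045.32/6152.66) = ln(0.982554) = -0.017600
(r − q) = -0.017600 / (1) = -0.017600
q = r − ln(F/S)/T = 0.0433 + 0.017600 = 0.060900
q = 6.09%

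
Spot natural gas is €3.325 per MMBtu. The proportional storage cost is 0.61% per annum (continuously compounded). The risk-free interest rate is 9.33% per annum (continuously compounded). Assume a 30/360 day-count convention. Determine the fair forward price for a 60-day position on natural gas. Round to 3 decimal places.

€3.381 per MMBtu

Net carry = r + u − y = 0.0933 + 0.0061 − 0.0000 = 0.0994
F = S·e^((r+u−y)T) = 3.325 · e^(0.0994 × 60/360) = 3.325 · e^0.016567
= 3.325 × 1.016705 = €3.381 per MMBtu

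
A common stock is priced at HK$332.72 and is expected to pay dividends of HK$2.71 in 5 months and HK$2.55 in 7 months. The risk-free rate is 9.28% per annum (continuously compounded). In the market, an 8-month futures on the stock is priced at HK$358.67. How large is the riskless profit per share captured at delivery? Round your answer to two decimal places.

PV(dividends) I = 2.71·e^(−0.0928·5/12) + 2.55·e^(−0.0928·7/12) = 5.0228
Fair futures F* = (S − I)·e^(rT) = (332.72 − 5.0228)·e^0.061867 = 327.6972 × 1.063821 = 348.6112
Market HK$358.67 > fair 348.6112: forward overpriced → cash-and-carry (borrow at r, buy the stock and collect the dividends, short the forward).
Profit at T = |F_mkt − F*| = |358.67 − 348.6112| = HK$10.06 per share

HK$10.06 per share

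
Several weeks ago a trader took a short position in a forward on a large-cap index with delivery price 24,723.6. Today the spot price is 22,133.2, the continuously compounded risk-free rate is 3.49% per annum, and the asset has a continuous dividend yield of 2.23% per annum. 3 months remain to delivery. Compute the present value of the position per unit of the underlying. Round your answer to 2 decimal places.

Current fair forward for the remaining 3 months: F = S·e^((r − q)·T), (r − q) = 0.0349 − 0.0223 = 0.0126
F = 22133.2 · e^(0.0126 × 3/12) = 22133.2 × 1.00315497 = 22203.0296
Value of long forward = (F − K)·e^(−rT) = (22203.0296 − 24723.6) · e^(−0.0349·3/12)
= -2520.5704 × 0.99131295 = -2498.67
Short position value = −(long value) = 2498.67

2498.67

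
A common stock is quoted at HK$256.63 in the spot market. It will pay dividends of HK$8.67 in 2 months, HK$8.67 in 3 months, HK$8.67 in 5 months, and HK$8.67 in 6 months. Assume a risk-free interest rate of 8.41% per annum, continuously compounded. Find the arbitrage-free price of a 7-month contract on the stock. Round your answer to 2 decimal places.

HK$234.11

PV(dividends) I = 8.67·e^(−0.0841·2/12) + 8.67·e^(−0.0841·3/12) + 8.67·e^(−0.0841·5/12) + 8.67·e^(−0.0841·6/12)
I = 8.5493 + 8.4896 + 8.3715 + 8.3130 = 33.7234
F = (S − I)·e^(rT) = (256.63 − 33.7234) · e^(0.0841·7/12)
= 222.9066 · e^0.049058 = 222.9066 × 1.050281 = HK$234.11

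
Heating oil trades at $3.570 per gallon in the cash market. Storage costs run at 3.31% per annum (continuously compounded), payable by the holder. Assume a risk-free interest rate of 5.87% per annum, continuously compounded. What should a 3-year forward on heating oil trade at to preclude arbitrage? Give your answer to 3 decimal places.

Net carry = r + u − y = 0.0587 + 0.0331 − 0.0000 = 0.0918
F = S·e^((r+u−y)T) = 3.570 · e^(0.0918 × 3) = 3.570 · e^0.275400
= 3.570 × 1.317057 = $4.702 per gallon

$4.702 per gallon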